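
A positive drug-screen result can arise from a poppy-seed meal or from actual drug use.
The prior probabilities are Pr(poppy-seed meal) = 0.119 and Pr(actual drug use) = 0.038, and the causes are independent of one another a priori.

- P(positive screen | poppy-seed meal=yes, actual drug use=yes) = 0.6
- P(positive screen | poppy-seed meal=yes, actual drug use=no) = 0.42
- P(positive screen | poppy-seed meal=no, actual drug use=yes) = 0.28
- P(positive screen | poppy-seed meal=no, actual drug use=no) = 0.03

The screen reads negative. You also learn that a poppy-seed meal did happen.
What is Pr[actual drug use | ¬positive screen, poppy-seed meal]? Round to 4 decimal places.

Pr[actual drug use | ¬positive screen, poppy-seed meal] ≈ 0.0265

Numerator (weight on configurations with actual drug use): 0.4*0.038 = 0.015200
The normalizing constant is 0.58*0.962 + 0.4*0.038 = 0.573160
Posterior = 0.015200 / 0.573160 ≈ 0.0265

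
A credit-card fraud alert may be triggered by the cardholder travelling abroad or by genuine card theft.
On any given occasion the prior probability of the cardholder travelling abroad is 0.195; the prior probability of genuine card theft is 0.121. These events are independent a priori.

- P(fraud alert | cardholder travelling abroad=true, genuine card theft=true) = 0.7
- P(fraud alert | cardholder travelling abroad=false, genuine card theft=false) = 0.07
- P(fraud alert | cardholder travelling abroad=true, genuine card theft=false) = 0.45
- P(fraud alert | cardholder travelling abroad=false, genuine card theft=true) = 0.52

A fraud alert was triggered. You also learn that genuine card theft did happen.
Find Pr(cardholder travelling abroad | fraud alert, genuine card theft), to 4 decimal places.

Pr(cardholder travelling abroad | fraud alert, genuine card theft) ≈ 0.2459

Enumerate both values of cardholder travelling abroad and weight by the priors:
  P(fraud alert | genuine card theft) = 0.52·0.805 + 0.7·0.195
        = 0.418600 + 0.136500 = 0.555100
The terms with cardholder travelling abroad present sum to 0.136500, so
  P(cardholder travelling abroad | fraud alert, genuine card theft) = 0.136500 / 0.555100 ≈ 0.2459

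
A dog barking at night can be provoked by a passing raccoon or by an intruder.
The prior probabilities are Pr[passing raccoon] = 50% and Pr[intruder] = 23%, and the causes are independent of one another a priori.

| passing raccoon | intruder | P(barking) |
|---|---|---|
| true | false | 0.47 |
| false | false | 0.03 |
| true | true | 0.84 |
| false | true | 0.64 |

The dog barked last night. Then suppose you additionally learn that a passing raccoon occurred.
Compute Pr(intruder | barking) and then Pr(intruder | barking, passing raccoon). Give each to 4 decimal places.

Pr(intruder | barking) ≈ 0.4693; Pr(intruder | barking, passing raccoon) ≈ 0.3480

P(barking) = 0.03*0.5*0.77 + 0.64*0.5*0.23 + 0.47*0.5*0.77 + 0.84*0.5*0.23 = 0.011550 + 0.073600 + 0.180950 + 0.096600 = 0.362700
Of this, 0.170200 comes from 0.073600 + 0.096600 (the intruder=true cases).
So P(intruder | barking) = 0.170200/0.362700 ≈ 0.4693.

Now condition on the additional information:
Numerator (weight on configurations with intruder): 0.84*0.23 = 0.193200
Normalizer over all consistent configurations: 0.47*0.77 + 0.84*0.23 = 0.555100
P(intruder | barking, passing raccoon) = 0.193200/0.555100 ≈ 0.3480
This is intercausal reasoning (explaining away): once passing raccoon accounts for the barking, intruder becomes less likely.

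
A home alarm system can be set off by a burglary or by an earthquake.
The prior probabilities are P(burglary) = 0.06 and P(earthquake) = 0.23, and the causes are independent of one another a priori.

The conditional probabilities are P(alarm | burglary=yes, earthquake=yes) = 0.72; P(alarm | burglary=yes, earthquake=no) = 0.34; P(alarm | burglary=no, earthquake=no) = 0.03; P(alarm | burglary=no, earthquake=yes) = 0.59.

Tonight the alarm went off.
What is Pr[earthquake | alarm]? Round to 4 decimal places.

Pr[earthquake | alarm] ≈ 0.7861

For the numerator, keep only earthquake=true terms: 0.127558 + 0.009936 = 0.137494
Denominator P(alarm): 0.03*0.94*0.77 + 0.59*0.94*0.23 + 0.34*0.06*0.77 + 0.72*0.06*0.23 = 0.174916
P(earthquake | alarm) = 0.137494/0.174916 ≈ 0.7861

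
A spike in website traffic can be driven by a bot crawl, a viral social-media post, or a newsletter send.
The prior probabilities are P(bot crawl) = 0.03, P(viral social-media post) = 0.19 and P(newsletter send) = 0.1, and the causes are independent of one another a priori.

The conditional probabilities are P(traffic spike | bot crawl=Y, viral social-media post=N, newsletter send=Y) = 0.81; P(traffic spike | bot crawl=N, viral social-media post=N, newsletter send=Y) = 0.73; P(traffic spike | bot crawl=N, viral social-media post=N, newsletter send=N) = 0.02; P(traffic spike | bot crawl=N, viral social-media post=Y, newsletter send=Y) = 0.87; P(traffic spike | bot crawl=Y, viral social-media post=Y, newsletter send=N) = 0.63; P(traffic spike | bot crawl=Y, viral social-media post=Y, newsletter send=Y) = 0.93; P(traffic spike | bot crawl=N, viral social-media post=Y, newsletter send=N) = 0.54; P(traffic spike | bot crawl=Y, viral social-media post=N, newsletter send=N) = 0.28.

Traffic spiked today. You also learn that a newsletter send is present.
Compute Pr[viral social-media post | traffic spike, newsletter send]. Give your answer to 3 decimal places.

For the numerator, keep only viral social-media post=true terms: 0.160341 + 0.005301 = 0.165642
Denominator P(traffic spike | newsletter send): 0.73×0.97×0.81 + 0.87×0.97×0.19 + 0.81×0.03×0.81 + 0.93×0.03×0.19 = 0.758886
Posterior = 0.165642 / 0.758886 ≈ 0.218

Pr[viral social-media post | traffic spike, newsletter send] ≈ 0.218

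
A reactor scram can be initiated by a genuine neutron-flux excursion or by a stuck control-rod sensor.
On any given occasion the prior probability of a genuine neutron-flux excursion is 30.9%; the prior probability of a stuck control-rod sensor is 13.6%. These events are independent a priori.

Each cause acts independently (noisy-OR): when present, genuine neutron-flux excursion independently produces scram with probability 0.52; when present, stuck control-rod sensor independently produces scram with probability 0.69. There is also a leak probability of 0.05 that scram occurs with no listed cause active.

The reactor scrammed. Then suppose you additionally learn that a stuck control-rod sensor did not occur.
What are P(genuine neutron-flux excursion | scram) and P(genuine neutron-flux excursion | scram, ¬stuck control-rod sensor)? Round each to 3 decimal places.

P(genuine neutron-flux excursion | scram) ≈ 0.653; P(genuine neutron-flux excursion | scram, ¬stuck control-rod sensor) ≈ 0.830

Under noisy-OR, P(scram | causes) = 1 − (1−0.05)·∏(1−qᵢ) over the active causes.
Weight on genuine neutron-flux excursion=true, given the evidence: 0.145235 + 0.036083 = 0.181318
The normalizing constant is 0.05×0.691×0.864 + 0.7055×0.691×0.136 + 0.544×0.309×0.864 + 0.85864×0.309×0.136 = 0.277469
Posterior = 0.181318 / 0.277469 ≈ 0.653

Now condition on the additional information:
Weight on genuine neutron-flux excursion=true, given the evidence: 0.544×0.309 = 0.168096
Denominator P(scram | ¬stuck control-rod sensor): 0.05×0.691 + 0.544×0.309 = 0.202646
P(genuine neutron-flux excursion | scram, ¬stuck control-rod sensor) = 0.168096/0.202646 ≈ 0.830
Ruling out stuck control-rod sensor raises the posterior on genuine neutron-flux excursion — the flip side of explaining away.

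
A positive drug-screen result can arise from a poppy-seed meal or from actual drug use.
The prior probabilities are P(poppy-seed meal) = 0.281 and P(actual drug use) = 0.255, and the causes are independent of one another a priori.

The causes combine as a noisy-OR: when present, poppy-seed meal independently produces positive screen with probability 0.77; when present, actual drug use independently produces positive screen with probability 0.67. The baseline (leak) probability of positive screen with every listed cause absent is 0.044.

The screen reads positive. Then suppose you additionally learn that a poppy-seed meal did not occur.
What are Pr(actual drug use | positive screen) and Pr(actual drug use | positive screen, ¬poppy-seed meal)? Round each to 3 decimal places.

Under noisy-OR, P(positive screen | causes) = 1 − (1−0.044)·∏(1−qᵢ) over the active causes.
P(positive screen) = 0.044*0.719*0.745 + 0.68452*0.719*0.255 + 0.78012*0.281*0.745 + 0.92744*0.281*0.255 = 0.023569 + 0.125503 + 0.163314 + 0.066456 = 0.378842
Of this, 0.191959 comes from 0.125503 + 0.066456 (the actual drug use=true cases).
P(actual drug use | positive screen) = 0.191959 / 0.378842 ≈ 0.507

With the extra evidence:
Weight on actual drug use=true, given the evidence: 0.68452·0.255 = 0.174553
Normalizer over all consistent configurations: 0.044·0.745 + 0.68452·0.255 = 0.207333
P(actual drug use | positive screen, ¬poppy-seed meal) = 0.174553/0.207333 ≈ 0.842

Pr(actual drug use | positive screen) ≈ 0.507; Pr(actual drug use | positive screen, ¬poppy-seed meal) ≈ 0.842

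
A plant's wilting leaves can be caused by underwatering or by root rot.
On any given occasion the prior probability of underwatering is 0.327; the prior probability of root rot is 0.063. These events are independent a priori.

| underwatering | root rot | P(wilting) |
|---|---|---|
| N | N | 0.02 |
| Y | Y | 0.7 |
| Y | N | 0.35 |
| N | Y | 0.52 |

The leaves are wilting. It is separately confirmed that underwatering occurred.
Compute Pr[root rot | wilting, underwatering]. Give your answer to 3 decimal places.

Enumerate both values of root rot and weight by the priors:
  P(wilting | underwatering) = 0.35·0.937 + 0.7·0.063
        = 0.327950 + 0.044100 = 0.372050
Configurations with root rot contribute 0.044100, so
  P(root rot | wilting, underwatering) = 0.044100 / 0.372050 ≈ 0.119

Pr[root rot | wilting, underwatering] ≈ 0.119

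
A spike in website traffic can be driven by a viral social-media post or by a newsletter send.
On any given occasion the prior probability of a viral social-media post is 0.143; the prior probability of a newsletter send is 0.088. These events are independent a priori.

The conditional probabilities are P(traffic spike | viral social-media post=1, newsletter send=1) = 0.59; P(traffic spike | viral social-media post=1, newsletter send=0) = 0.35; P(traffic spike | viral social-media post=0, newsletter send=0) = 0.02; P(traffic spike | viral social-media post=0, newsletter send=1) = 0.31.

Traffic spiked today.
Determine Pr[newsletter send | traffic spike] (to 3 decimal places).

P(traffic spike) = 0.02×0.857×0.912 + 0.31×0.857×0.088 + 0.35×0.143×0.912 + 0.59×0.143×0.088 = 0.015632 + 0.023379 + 0.045646 + 0.007425 = 0.092082
Restricting to configurations with newsletter send present: 0.023379 + 0.007425 = 0.030804.
Hence the posterior is 0.030804/0.092082 ≈ 0.335.

Pr[newsletter send | traffic spike] ≈ 0.335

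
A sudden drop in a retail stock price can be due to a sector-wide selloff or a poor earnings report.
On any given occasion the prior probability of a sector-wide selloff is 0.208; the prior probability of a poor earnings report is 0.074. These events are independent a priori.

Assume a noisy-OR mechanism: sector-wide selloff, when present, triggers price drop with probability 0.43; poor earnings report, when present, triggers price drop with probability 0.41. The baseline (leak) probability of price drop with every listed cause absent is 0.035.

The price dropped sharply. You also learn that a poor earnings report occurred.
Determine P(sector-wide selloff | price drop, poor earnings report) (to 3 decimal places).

Under noisy-OR, P(price drop | causes) = 1 − (1−0.035)·∏(1−qᵢ) over the active causes.
Weight on sector-wide selloff=true, given the evidence: 0.67547×0.208 = 0.140498
Denominator P(price drop | poor earnings report): 0.43065×0.792 + 0.67547×0.208 = 0.481573
P(sector-wide selloff | price drop, poor earnings report) = 0.140498/0.481573 ≈ 0.292

P(sector-wide selloff | price drop, poor earnings report) ≈ 0.292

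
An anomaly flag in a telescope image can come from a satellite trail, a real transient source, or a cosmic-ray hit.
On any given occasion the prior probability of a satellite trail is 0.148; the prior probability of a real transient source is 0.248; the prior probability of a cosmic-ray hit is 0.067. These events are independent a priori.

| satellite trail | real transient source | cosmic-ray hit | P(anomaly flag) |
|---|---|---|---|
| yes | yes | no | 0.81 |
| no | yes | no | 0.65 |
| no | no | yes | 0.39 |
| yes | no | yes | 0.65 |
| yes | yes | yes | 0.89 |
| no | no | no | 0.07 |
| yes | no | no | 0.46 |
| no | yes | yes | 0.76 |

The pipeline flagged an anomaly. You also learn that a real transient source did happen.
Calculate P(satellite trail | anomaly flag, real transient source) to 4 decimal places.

P(satellite trail | anomaly flag, real transient source) ≈ 0.1773

By total probability over the 4 (satellite trail, cosmic-ray hit) configurations:
  P(anomaly flag | real transient source) = 0.65*0.852*0.933 + 0.76*0.852*0.067 + 0.81*0.148*0.933 + 0.89*0.148*0.067
        = 0.516695 + 0.043384 + 0.111848 + 0.008825 = 0.680752
The terms with satellite trail present sum to 0.120673, so
  P(satellite trail | anomaly flag, real transient source) = 0.120673 / 0.680752 ≈ 0.1773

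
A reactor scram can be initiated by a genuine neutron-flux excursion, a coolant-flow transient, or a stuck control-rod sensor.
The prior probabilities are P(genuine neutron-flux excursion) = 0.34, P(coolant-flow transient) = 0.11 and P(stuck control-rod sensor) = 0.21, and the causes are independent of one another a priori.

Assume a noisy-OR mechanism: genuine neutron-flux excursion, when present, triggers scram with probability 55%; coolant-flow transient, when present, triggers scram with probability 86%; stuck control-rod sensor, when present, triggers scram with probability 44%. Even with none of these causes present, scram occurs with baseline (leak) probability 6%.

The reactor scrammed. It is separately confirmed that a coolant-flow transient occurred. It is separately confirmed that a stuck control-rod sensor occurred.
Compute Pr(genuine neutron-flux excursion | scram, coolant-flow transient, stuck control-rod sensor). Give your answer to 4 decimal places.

Pr(genuine neutron-flux excursion | scram, coolant-flow transient, stuck control-rod sensor) ≈ 0.3497

Under noisy-OR, P(scram | causes) = 1 − (1−0.06)·∏(1−qᵢ) over the active causes.
P(scram | coolant-flow transient, stuck control-rod sensor) = 0.926304*0.66 + 0.966837*0.34 = 0.611361 + 0.328725 = 0.940086
The genuine neutron-flux excursion-present share is 0.966837*0.34 = 0.328725.
So P(genuine neutron-flux excursion | scram, coolant-flow transient, stuck control-rod sensor) = 0.328725/0.940086 ≈ 0.3497.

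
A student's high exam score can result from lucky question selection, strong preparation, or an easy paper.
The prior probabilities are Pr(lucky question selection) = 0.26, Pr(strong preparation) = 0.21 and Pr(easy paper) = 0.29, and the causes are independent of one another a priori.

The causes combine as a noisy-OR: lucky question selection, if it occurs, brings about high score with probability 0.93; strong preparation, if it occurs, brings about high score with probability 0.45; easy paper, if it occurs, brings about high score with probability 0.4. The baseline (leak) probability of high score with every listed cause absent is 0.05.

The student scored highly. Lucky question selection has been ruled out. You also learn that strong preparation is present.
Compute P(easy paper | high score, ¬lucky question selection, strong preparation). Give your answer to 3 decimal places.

Under noisy-OR, P(high score | causes) = 1 − (1−0.05)·∏(1−qᵢ) over the active causes.
P(high score | ¬lucky question selection, strong preparation) = 0.4775*0.71 + 0.6865*0.29 = 0.339025 + 0.199085 = 0.538110
Of this, 0.199085 comes from 0.6865*0.29 (the easy paper=true cases).
So P(easy paper | high score, ¬lucky question selection, strong preparation) = 0.199085/0.538110 ≈ 0.370.

P(easy paper | high score, ¬lucky question selection, strong preparation) ≈ 0.370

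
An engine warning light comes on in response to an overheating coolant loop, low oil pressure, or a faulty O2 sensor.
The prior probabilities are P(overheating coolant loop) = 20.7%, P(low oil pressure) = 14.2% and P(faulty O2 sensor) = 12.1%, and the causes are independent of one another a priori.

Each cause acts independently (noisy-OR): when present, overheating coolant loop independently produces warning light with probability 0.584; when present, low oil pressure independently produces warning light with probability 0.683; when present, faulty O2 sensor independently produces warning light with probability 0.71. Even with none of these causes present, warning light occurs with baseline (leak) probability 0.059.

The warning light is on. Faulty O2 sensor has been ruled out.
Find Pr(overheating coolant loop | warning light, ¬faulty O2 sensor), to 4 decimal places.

Pr(overheating coolant loop | warning light, ¬faulty O2 sensor) ≈ 0.5290

Under noisy-OR, P(warning light | causes) = 1 − (1−0.059)·∏(1−qᵢ) over the active causes.
For the numerator, keep only overheating coolant loop=true terms: 0.108081 + 0.025746 = 0.133827
The normalizing constant is 0.059*0.793*0.858 + 0.701703*0.793*0.142 + 0.608544*0.207*0.858 + 0.875908*0.207*0.142 = 0.252986
P(overheating coolant loop | warning light, ¬faulty O2 sensor) = 0.133827/0.252986 ≈ 0.5290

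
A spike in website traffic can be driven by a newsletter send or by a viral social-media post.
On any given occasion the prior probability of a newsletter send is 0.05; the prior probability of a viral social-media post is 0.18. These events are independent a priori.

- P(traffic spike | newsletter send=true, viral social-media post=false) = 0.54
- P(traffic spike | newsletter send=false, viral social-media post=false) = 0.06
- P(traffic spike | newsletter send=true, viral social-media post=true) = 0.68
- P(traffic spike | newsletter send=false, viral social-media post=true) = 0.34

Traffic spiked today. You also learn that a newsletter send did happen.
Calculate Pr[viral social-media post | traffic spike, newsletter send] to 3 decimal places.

Pr[viral social-media post | traffic spike, newsletter send] ≈ 0.217

For the numerator, keep only viral social-media post=true terms: 0.68*0.18 = 0.122400
Denominator P(traffic spike | newsletter send): 0.54*0.82 + 0.68*0.18 = 0.565200
P(viral social-media post | traffic spike, newsletter send) = 0.122400/0.565200 ≈ 0.217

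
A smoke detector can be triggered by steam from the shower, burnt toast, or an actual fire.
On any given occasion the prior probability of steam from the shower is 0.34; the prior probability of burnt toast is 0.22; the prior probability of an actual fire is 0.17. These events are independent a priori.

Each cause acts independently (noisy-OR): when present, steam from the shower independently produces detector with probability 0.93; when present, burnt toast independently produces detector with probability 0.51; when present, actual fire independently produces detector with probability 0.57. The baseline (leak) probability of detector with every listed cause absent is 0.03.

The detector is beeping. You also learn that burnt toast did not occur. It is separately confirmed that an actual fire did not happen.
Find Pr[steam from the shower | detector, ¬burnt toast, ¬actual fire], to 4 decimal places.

Under noisy-OR, P(detector | causes) = 1 − (1−0.03)·∏(1−qᵢ) over the active causes.
P(detector | ¬burnt toast, ¬actual fire) = 0.03*0.66 + 0.9321*0.34 = 0.019800 + 0.316914 = 0.336714
Restricting to configurations with steam from the shower present: 0.9321*0.34 = 0.316914.
So P(steam from the shower | detector, ¬burnt toast, ¬actual fire) = 0.316914/0.336714 ≈ 0.9412.

Pr[steam from the shower | detector, ¬burnt toast, ¬actual fire] ≈ 0.9412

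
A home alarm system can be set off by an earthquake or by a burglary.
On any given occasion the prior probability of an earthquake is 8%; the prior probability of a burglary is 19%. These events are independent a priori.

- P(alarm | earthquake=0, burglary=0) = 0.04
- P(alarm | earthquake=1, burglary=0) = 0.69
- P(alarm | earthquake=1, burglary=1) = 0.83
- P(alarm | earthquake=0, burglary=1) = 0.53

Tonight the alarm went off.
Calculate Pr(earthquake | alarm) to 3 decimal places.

Enumerate the 4 (earthquake, burglary) configurations and weight by the priors:
  P(alarm) = 0.04×0.92×0.81 + 0.53×0.92×0.19 + 0.69×0.08×0.81 + 0.83×0.08×0.19
        = 0.029808 + 0.092644 + 0.044712 + 0.012616 = 0.179780
The terms with earthquake present sum to 0.057328, so
  P(earthquake | alarm) = 0.057328 / 0.179780 ≈ 0.319

Pr(earthquake | alarm) ≈ 0.319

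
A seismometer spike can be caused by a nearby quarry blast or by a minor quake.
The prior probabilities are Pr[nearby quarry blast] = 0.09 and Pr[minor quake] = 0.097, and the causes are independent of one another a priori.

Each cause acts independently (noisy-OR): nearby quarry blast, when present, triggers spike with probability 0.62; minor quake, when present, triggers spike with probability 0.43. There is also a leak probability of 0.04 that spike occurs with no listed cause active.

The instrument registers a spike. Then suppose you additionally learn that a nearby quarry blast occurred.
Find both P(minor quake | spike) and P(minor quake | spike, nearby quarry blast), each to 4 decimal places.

P(minor quake | spike) ≈ 0.3569; P(minor quake | spike, nearby quarry blast) ≈ 0.1181

Under noisy-OR, P(spike | causes) = 1 − (1−0.04)·∏(1−qᵢ) over the active causes.
P(spike) = 0.04*0.91*0.903 + 0.4528*0.91*0.097 + 0.6352*0.09*0.903 + 0.792064*0.09*0.097 = 0.032869 + 0.039969 + 0.051623 + 0.006915 = 0.131376
The minor quake-present share is 0.039969 + 0.006915 = 0.046884.
So P(minor quake | spike) = 0.046884/0.131376 ≈ 0.3569.

With the extra evidence:
For the numerator, keep only minor quake=true terms: 0.792064*0.097 = 0.076830
Normalizer over all consistent configurations: 0.6352*0.903 + 0.792064*0.097 = 0.650416
Posterior = 0.076830 / 0.650416 ≈ 0.1181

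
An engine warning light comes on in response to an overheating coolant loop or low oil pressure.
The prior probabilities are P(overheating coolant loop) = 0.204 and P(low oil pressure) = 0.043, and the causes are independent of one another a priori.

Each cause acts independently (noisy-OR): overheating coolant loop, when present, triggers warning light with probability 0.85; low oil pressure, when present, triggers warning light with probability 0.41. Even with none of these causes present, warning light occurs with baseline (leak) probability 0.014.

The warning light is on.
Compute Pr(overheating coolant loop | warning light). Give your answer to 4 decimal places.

Under noisy-OR, P(warning light | causes) = 1 − (1−0.014)·∏(1−qᵢ) over the active causes.
For the numerator, keep only overheating coolant loop=true terms: 0.166354 + 0.008007 = 0.174361
Normalizer over all consistent configurations: 0.014*0.796*0.957 + 0.41826*0.796*0.043 + 0.8521*0.204*0.957 + 0.912739*0.204*0.043 = 0.199342
Posterior = 0.174361 / 0.199342 ≈ 0.8747

Pr(overheating coolant loop | warning light) ≈ 0.8747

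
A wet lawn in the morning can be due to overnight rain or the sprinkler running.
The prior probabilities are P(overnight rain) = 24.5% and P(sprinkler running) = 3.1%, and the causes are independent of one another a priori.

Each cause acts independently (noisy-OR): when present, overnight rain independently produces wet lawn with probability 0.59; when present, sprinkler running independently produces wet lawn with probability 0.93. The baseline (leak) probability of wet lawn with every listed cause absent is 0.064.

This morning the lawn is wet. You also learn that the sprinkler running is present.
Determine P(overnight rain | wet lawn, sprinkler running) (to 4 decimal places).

Under noisy-OR, P(wet lawn | causes) = 1 − (1−0.064)·∏(1−qᵢ) over the active causes.
Numerator (weight on configurations with overnight rain): 0.973137×0.245 = 0.238419
Denominator P(wet lawn | sprinkler running): 0.93448×0.755 + 0.973137×0.245 = 0.943951
Posterior = 0.238419 / 0.943951 ≈ 0.2526

P(overnight rain | wet lawn, sprinkler running) ≈ 0.2526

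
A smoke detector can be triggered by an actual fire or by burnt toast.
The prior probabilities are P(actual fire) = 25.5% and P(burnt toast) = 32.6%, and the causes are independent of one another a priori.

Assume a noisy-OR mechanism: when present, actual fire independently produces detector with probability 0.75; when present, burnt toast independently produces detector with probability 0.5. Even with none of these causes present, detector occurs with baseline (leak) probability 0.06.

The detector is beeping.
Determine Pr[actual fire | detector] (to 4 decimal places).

Under noisy-OR, P(detector | causes) = 1 − (1−0.06)·∏(1−qᵢ) over the active causes.
P(detector) = 0.06×0.745×0.674 + 0.53×0.745×0.326 + 0.765×0.255×0.674 + 0.8825×0.255×0.326 = 0.030128 + 0.128721 + 0.131481 + 0.073362 = 0.363692
Of this, 0.204843 comes from 0.131481 + 0.073362 (the actual fire=true cases).
So P(actual fire | detector) = 0.204843/0.363692 ≈ 0.5632.

Pr[actual fire | detector] ≈ 0.5632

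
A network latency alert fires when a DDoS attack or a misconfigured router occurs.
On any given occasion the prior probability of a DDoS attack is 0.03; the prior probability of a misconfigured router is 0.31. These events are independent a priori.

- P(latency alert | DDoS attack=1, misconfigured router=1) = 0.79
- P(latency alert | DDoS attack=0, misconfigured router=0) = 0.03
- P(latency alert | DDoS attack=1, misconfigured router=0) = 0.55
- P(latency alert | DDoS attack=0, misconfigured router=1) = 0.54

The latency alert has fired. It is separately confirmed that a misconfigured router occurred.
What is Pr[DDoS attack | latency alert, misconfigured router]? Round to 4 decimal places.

By total probability over both values of DDoS attack:
  P(latency alert | misconfigured router) = 0.54*0.97 + 0.79*0.03
        = 0.523800 + 0.023700 = 0.547500
The terms with DDoS attack present sum to 0.023700, so
  P(DDoS attack | latency alert, misconfigured router) = 0.023700 / 0.547500 ≈ 0.0433

Pr[DDoS attack | latency alert, misconfigured router] ≈ 0.0433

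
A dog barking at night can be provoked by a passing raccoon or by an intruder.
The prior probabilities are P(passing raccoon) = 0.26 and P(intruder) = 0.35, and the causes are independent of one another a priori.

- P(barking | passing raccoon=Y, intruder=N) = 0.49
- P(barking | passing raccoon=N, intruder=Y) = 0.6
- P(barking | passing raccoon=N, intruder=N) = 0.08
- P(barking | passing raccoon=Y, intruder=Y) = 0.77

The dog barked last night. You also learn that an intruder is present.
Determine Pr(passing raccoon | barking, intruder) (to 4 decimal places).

Pr(passing raccoon | barking, intruder) ≈ 0.3108

Enumerate both values of passing raccoon and weight by the priors:
  P(barking | intruder) = 0.6*0.74 + 0.77*0.26
        = 0.444000 + 0.200200 = 0.644200
Keeping only the passing raccoon-present terms gives 0.200200, so
  P(passing raccoon | barking, intruder) = 0.200200 / 0.644200 ≈ 0.3108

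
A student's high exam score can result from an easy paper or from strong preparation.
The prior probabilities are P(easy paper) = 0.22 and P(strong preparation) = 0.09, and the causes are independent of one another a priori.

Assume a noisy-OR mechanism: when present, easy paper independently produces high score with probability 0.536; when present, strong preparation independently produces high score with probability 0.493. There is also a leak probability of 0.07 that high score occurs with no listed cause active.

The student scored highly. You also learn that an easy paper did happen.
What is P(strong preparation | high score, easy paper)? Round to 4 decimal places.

P(strong preparation | high score, easy paper) ≈ 0.1197

Under noisy-OR, P(high score | causes) = 1 − (1−0.07)·∏(1−qᵢ) over the active causes.
Numerator (weight on configurations with strong preparation): 0.781219×0.09 = 0.070310
Denominator P(high score | easy paper): 0.56848×0.91 + 0.781219×0.09 = 0.587627
P(strong preparation | high score, easy paper) = 0.070310/0.587627 ≈ 0.1197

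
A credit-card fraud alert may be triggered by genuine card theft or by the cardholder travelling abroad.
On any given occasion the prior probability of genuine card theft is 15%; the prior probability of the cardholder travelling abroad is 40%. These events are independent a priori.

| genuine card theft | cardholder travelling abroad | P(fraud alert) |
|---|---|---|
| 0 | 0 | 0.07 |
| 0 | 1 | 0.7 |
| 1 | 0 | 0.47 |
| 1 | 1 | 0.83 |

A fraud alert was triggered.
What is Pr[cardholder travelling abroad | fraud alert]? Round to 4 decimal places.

Sum P(fraud alert|·) weighted by the priors over the 4 (genuine card theft, cardholder travelling abroad) configurations:
  P(fraud alert) = 0.07×0.85×0.6 + 0.7×0.85×0.4 + 0.47×0.15×0.6 + 0.83×0.15×0.4
        = 0.035700 + 0.238000 + 0.042300 + 0.049800 = 0.365800
Keeping only the cardholder travelling abroad-present terms gives 0.287800, so
  P(cardholder travelling abroad | fraud alert) = 0.287800 / 0.365800 ≈ 0.7868

Pr[cardholder travelling abroad | fraud alert] ≈ 0.7868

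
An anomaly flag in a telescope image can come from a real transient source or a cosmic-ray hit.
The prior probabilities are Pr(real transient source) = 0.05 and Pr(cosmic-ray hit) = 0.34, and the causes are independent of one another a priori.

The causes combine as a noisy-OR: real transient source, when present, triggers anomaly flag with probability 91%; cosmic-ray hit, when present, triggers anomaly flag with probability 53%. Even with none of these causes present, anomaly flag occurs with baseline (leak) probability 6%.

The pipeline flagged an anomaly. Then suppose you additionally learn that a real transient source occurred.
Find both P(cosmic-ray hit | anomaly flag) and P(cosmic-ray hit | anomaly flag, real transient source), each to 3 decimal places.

Under noisy-OR, P(anomaly flag | causes) = 1 − (1−0.06)·∏(1−qᵢ) over the active causes.
For the numerator, keep only cosmic-ray hit=true terms: 0.180299 + 0.016324 = 0.196623
Normalizer over all consistent configurations: 0.06*0.95*0.66 + 0.5582*0.95*0.34 + 0.9154*0.05*0.66 + 0.960238*0.05*0.34 = 0.264451
Posterior = 0.196623 / 0.264451 ≈ 0.744

Now also conditioning on real transient source=true:
By total probability over both values of cosmic-ray hit:
  P(anomaly flag | real transient source) = 0.9154×0.66 + 0.960238×0.34
        = 0.604164 + 0.326481 = 0.930645
The terms with cosmic-ray hit present sum to 0.326481, so
  P(cosmic-ray hit | anomaly flag, real transient source) = 0.326481 / 0.930645 ≈ 0.351

P(cosmic-ray hit | anomaly flag) ≈ 0.744; P(cosmic-ray hit | anomaly flag, real transient source) ≈ 0.351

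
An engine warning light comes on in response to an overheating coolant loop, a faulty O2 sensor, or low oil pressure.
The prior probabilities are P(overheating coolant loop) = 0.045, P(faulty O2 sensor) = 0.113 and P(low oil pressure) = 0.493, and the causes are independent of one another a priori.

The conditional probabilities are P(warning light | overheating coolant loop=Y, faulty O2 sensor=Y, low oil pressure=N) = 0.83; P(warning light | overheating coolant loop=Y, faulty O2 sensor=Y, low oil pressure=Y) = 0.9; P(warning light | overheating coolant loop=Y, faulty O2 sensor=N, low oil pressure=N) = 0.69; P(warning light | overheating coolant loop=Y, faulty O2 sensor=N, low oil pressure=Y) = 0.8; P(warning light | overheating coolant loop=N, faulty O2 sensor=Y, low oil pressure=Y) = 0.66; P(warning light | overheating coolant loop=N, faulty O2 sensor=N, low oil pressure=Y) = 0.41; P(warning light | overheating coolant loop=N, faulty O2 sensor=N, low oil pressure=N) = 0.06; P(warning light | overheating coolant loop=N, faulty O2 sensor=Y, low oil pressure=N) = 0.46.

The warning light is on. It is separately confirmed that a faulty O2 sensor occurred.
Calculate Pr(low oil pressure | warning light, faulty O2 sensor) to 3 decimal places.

Pr(low oil pressure | warning light, faulty O2 sensor) ≈ 0.578

Weight on low oil pressure=true, given the evidence: 0.310738 + 0.019967 = 0.330705
The normalizing constant is 0.46×0.955×0.507 + 0.66×0.955×0.493 + 0.83×0.045×0.507 + 0.9×0.045×0.493 = 0.572366
Posterior = 0.330705 / 0.572366 ≈ 0.578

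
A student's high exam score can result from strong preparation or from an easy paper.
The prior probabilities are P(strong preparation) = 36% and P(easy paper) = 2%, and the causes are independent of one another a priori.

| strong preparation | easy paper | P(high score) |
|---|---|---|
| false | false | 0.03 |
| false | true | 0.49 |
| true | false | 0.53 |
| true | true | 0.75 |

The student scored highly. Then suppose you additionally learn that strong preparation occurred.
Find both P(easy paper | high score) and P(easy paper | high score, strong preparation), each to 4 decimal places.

P(easy paper | high score) ≈ 0.0537; P(easy paper | high score, strong preparation) ≈ 0.0281

Numerator (weight on configurations with easy paper): 0.006272 + 0.005400 = 0.011672
Normalizer over all consistent configurations: 0.03·0.64·0.98 + 0.49·0.64·0.02 + 0.53·0.36·0.98 + 0.75·0.36·0.02 = 0.217472
Posterior = 0.011672 / 0.217472 ≈ 0.0537

Now also conditioning on strong preparation=true:
Sum P(high score|·) weighted by the priors over both values of easy paper:
  P(high score | strong preparation) = 0.53·0.98 + 0.75·0.02
        = 0.519400 + 0.015000 = 0.534400
The terms with easy paper present sum to 0.015000, so
  P(easy paper | high score, strong preparation) = 0.015000 / 0.534400 ≈ 0.0281
This is intercausal reasoning (explaining away): once strong preparation accounts for the high score, easy paper becomes less likely.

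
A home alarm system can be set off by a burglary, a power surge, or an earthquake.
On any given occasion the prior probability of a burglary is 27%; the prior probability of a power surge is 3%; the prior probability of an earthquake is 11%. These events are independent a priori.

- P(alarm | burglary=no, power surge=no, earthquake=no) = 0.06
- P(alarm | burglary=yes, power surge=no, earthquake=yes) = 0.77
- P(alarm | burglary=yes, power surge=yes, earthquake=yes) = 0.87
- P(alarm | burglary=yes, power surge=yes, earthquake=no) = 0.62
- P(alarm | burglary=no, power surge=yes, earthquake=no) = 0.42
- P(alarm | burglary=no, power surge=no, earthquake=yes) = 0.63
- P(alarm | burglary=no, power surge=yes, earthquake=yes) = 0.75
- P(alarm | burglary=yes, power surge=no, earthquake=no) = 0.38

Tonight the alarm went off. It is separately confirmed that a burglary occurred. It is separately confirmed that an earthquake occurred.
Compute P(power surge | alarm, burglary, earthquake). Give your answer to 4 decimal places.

Numerator (weight on configurations with power surge): 0.87·0.03 = 0.026100
Normalizer over all consistent configurations: 0.77·0.97 + 0.87·0.03 = 0.773000
Posterior = 0.026100 / 0.773000 ≈ 0.0338

P(power surge | alarm, burglary, earthquake) ≈ 0.0338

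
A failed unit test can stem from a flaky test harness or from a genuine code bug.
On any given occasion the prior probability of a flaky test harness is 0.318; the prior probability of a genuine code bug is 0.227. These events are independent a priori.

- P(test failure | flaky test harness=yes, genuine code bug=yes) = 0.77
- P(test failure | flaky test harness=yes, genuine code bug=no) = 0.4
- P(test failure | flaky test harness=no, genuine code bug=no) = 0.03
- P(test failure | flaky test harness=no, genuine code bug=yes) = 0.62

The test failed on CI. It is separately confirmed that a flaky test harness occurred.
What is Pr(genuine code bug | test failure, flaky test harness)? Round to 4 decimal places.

Numerator (weight on configurations with genuine code bug): 0.77*0.227 = 0.174790
The normalizing constant is 0.4*0.773 + 0.77*0.227 = 0.483990
Posterior = 0.174790 / 0.483990 ≈ 0.3611

Pr(genuine code bug | test failure, flaky test harness) ≈ 0.3611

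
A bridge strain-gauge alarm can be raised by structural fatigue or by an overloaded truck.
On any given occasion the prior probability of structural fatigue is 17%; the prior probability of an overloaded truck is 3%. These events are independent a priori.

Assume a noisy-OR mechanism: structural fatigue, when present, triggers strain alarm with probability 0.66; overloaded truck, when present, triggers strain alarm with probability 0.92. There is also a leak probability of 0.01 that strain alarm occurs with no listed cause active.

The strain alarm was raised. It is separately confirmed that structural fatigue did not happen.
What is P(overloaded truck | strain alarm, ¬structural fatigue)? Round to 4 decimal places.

Under noisy-OR, P(strain alarm | causes) = 1 − (1−0.01)·∏(1−qᵢ) over the active causes.
P(strain alarm | ¬structural fatigue) = 0.01·0.97 + 0.9208·0.03 = 0.009700 + 0.027624 = 0.037324
The overloaded truck-present share is 0.9208·0.03 = 0.027624.
P(overloaded truck | strain alarm, ¬structural fatigue) = 0.027624 / 0.037324 ≈ 0.7401

P(overloaded truck | strain alarm, ¬structural fatigue) ≈ 0.7401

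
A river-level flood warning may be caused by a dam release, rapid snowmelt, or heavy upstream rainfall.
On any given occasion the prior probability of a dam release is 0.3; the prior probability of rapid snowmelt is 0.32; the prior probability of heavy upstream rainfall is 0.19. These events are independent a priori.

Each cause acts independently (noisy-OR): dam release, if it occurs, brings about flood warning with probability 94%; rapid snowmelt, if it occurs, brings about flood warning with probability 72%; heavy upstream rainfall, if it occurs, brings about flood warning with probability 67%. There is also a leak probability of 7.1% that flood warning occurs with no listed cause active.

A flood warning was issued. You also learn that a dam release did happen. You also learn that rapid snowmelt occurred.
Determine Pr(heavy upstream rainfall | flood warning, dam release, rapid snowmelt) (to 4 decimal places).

Under noisy-OR, P(flood warning | causes) = 1 − (1−0.071)·∏(1−qᵢ) over the active causes.
P(flood warning | dam release, rapid snowmelt) = 0.984393×0.81 + 0.99485×0.19 = 0.797358 + 0.189022 = 0.986380
The heavy upstream rainfall-present share is 0.99485×0.19 = 0.189022.
Hence the posterior is 0.189022/0.986380 ≈ 0.1916.

Pr(heavy upstream rainfall | flood warning, dam release, rapid snowmelt) ≈ 0.1916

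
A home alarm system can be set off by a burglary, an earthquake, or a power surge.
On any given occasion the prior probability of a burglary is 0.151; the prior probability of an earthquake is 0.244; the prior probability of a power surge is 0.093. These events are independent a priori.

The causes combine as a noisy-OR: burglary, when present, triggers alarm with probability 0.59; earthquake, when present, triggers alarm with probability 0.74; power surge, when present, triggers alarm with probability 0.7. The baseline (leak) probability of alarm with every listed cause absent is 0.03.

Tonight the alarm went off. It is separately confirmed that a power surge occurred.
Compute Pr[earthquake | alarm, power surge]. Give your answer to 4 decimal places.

Under noisy-OR, P(alarm | causes) = 1 − (1−0.03)·∏(1−qᵢ) over the active causes.
P(alarm | power surge) = 0.709*0.849*0.756 + 0.92434*0.849*0.244 + 0.88069*0.151*0.756 + 0.968979*0.151*0.244 = 0.455067 + 0.191483 + 0.100536 + 0.035701 = 0.782787
Of this, 0.227184 comes from 0.191483 + 0.035701 (the earthquake=true cases).
Hence the posterior is 0.227184/0.782787 ≈ 0.2902.

Pr[earthquake | alarm, power surge] ≈ 0.2902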